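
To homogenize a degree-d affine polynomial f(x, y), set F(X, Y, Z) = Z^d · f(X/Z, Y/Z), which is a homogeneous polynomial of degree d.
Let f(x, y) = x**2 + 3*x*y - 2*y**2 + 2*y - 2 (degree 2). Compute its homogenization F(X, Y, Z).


F(X, Y, Z) = X**2 + 3*X*Y - 2*Y**2 + 2*Y*Z - 2*Z**2

deg(f) = 2.
Substitute x = X/Z, y = Y/Z into f, then multiply by Z^2.
  monomial 1·x^2·y^0 ↦ 1·X^2·Y^0·Z^0.
  monomial 3·x^1·y^1 ↦ 3·X^1·Y^1·Z^0.
  monomial -2·x^0·y^2 ↦ -2·X^0·Y^2·Z^0.
  monomial 2·x^0·y^1 ↦ 2·X^0·Y^1·Z^1.
  monomial -2·x^0·y^0 ↦ -2·X^0·Y^0·Z^2.
Collecting: F(X, Y, Z) = X**2 + 3*X*Y - 2*Y**2 + 2*Y*Z - 2*Z**2.


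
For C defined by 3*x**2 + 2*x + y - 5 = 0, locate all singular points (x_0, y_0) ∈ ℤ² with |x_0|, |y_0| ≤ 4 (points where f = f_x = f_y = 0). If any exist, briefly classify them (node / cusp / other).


No singular points in the scanned grid; C is smooth there.

Compute partial derivatives:
  f_x = 6*x + 2.
  f_y = 1.
f_y = 1 is a nonzero constant, so f_y never vanishes: no point (x, y) can satisfy f = f_x = f_y = 0. In particular no (x, y) ∈ {−4, ..., 4}² is singular; the curve is smooth.


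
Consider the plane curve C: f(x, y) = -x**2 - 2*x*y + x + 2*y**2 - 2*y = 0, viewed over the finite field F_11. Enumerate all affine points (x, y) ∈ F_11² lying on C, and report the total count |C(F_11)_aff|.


Affine F_11-points: {(0, 0), (0, 1), (1, 0), (1, 2), (4, 6), (4, 10), (7, 2), (7, 6), (10, 1), (10, 10)}; count = 10.

For each of the 121 pairs (x, y) ∈ F_11², evaluate f(x, y) mod 11. Record the zeros.
  x = 0: [0↦0, 1↦0, 2↦4, 3↦1, 4↦2, 5↦7, 6↦5, 7↦7, 8↦2, 9↦1, 10↦4]  zeros at y ∈ {0, 1}
  x = 1: [0↦0, 1↦9, 2↦0, 3↦6, 4↦5, 5↦8, 6↦4, 7↦4, 8↦8, 9↦5, 10↦6]  zeros at y ∈ {0, 2}
  x = 2: [0↦9, 1↦5, 2↦5, 3↦9, 4↦6, 5↦7, 6↦1, 7↦10, 8↦1, 9↦7, 10↦6]  zeros at y ∈ ∅
  x = 3: [0↦5, 1↦10, 2↦8, 3↦10, 4↦5, 5↦4, 6↦7, 7↦3, 8↦3, 9↦7, 10↦4]  zeros at y ∈ ∅
  x = 4: [0↦10, 1↦2, 2↦9, 3↦9, 4↦2, 5↦10, 6↦0, 7↦5, 8↦3, 9↦5, 10↦0]  zeros at y ∈ {6, 10}
  x = 5: [0↦2, 1↦3, 2↦8, 3↦6, 4↦8, 5↦3, 6↦2, 7↦5, 8↦1, 9↦1, 10↦5]  zeros at y ∈ ∅
  x = 6: [0↦3, 1↦2, 2↦5, 3↦1, 4↦1, 5↦5, 6↦2, 7↦3, 8↦8, 9↦6, 10↦8]  zeros at y ∈ ∅
  x = 7: [0↦2, 1↦10, 2↦0, 3↦5, 4↦3, 5↦5, 6↦0, 7↦10, 8↦2, 9↦9, 10↦9]  zeros at y ∈ {2, 6}
  x = 8: [0↦10, 1↦5, 2↦4, 3↦7, 4↦3, 5↦3, 6↦7, 7↦4, 8↦5, 9↦10, 10↦8]  zeros at y ∈ ∅
  x = 9: [0↦5, 1↦9, 2↦6, 3↦7, 4↦1, 5↦10, 6↦1, 7↦7, 8↦6, 9↦9, 10↦5]  zeros at y ∈ ∅
  x = 10: [0↦9, 1↦0, 2↦6, 3↦5, 4↦8, 5↦4, 6↦4, 7↦8, 8↦5, 9↦6, 10↦0]  zeros at y ∈ {1, 10}
Collecting zeros: affine points = {(0, 0), (0, 1), (1, 0), (1, 2), (4, 6), (4, 10), (7, 2), (7, 6), (10, 1), (10, 10)}.
Total count |C(F_11)_aff| = 10.


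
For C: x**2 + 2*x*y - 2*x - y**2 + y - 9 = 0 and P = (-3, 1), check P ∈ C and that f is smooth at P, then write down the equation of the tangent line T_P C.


Tangent line at P: -6*x - 7*y - 11 = 0.

Step 1: f(-3, 1) = 0, so P lies on C.
Step 2: partial derivatives
  f_x(x, y) = 2*x + 2*y - 2, f_y(x, y) = 2*x - 2*y + 1.
  f_x(P) = -6, f_y(P) = -7 (gradient nonzero, so P is smooth).
Step 3: tangent line at P: -6·(x − -3) + -7·(y − 1) = 0.
Expanding: -6*x - 7*y - 11 = 0.


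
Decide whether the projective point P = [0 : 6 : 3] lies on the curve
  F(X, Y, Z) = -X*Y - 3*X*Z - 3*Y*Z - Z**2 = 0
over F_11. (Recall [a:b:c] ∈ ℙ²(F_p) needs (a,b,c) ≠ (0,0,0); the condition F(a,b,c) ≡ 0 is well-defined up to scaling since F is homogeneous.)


F(0,6,3) ≡ 3 (mod 11); P is NOT on the curve.

Evaluate F(0, 6, 3) term-by-term (mod 11).
  -X*Y ↦ -1·0·6·1 = 0
  -3*X*Z ↦ -3·0·1·3 = 0
  -3*Y*Z ↦ -3·1·6·3 = -54
  -Z**2 ↦ -1·1·1·9 = -9
Sum: F(0, 6, 3) = (0) + (0) + (-54) + (-9) = -63.
Reducing mod 11: -63 ≡ 3 (mod 11).
Since F(a, b, c) ≡ 3 ≠ 0 (mod 11), P does NOT lie on the curve.


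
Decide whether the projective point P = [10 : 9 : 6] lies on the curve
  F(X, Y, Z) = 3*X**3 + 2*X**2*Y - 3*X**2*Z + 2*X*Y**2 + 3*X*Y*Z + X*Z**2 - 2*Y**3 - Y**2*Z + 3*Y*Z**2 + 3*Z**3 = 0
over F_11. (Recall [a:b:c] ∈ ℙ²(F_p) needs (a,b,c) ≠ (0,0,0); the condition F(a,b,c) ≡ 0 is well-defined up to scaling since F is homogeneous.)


F(10,9,6) ≡ 6 (mod 11); P is NOT on the curve.

Evaluate F(10, 9, 6) term-by-term (mod 11).
  3*X**3 ↦ 3·1000·1·1 = 3000
  2*X**2*Y ↦ 2·100·9·1 = 1800
  -3*X**2*Z ↦ -3·100·1·6 = -1800
  2*X*Y**2 ↦ 2·10·81·1 = 1620
  3*X*Y*Z ↦ 3·10·9·6 = 1620
  X*Z**2 ↦ 1·10·1·36 = 360
  -2*Y**3 ↦ -2·1·729·1 = -1458
  -Y**2*Z ↦ -1·1·81·6 = -486
  3*Y*Z**2 ↦ 3·1·9·36 = 972
  3*Z**3 ↦ 3·1·1·216 = 648
Sum: F(10, 9, 6) = (3000) + (1800) + (-1800) + (1620) + (1620) + (360) + (-1458) + (-486) + (972) + (648) = 6276.
Reducing mod 11: 6276 ≡ 6 (mod 11).
Since F(a, b, c) ≡ 6 ≠ 0 (mod 11), P does NOT lie on the curve.


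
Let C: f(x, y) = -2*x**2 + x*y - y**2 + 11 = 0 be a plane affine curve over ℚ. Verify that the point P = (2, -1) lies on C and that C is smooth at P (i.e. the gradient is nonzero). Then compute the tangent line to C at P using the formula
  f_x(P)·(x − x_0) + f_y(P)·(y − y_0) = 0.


Tangent line at P: -9*x + 4*y + 22 = 0.

Step 1: f(2, -1) = 0, so P lies on C.
Step 2: partial derivatives
  f_x(x, y) = -4*x + y, f_y(x, y) = x - 2*y.
  f_x(P) = -9, f_y(P) = 4 (gradient nonzero, so P is smooth).
Step 3: tangent line at P: -9·(x − 2) + 4·(y − -1) = 0.
Expanding: -9*x + 4*y + 22 = 0.


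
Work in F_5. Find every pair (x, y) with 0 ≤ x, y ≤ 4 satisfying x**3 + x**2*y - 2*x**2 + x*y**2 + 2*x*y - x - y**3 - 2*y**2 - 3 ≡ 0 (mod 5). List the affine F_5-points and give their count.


Affine F_5-points: {(1, 0), (2, 0), (3, 3), (3, 4), (4, 0), (4, 1)}; count = 6.

For each of the 25 pairs (x, y) ∈ F_5², evaluate f(x, y) mod 5. Record the zeros.
  x = 0: [0↦2, 1↦4, 2↦1, 3↦2, 4↦1]  zeros at y ∈ ∅
  x = 1: [0↦0, 1↦1, 2↦4, 3↦3, 4↦2]  zeros at y ∈ {0}
  x = 2: [0↦0, 1↦2, 2↦3, 3↦2, 4↦3]  zeros at y ∈ {0}
  x = 3: [0↦3, 1↦3, 2↦4, 3↦0, 4↦0]  zeros at y ∈ {3, 4}
  x = 4: [0↦0, 1↦0, 2↦3, 3↦3, 4↦4]  zeros at y ∈ {0, 1}
Collecting zeros: affine points = {(1, 0), (2, 0), (3, 3), (3, 4), (4, 0), (4, 1)}.
Total count |C(F_5)_aff| = 6.


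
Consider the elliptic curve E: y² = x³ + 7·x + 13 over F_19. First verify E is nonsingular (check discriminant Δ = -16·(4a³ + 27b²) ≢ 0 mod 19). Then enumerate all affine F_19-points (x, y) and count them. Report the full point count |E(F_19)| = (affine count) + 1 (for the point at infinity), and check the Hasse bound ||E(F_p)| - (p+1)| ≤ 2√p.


Affine points = {(2, 4), (2, 15), (3, 2), (3, 17), (6, 9), (6, 10), (7, 5), (7, 14), (8, 7), (8, 12), (9, 8), (9, 11), (10, 0), (12, 1), (12, 18), (14, 9), (14, 10), (15, 4), (15, 15), (18, 9), (18, 10)}; affine count = 21; |E(F_19)| = 22.

Discriminant check: Δ ∝ 4a³ + 27b² = 4·7³ + 27·13² = 4·343 + 27·169 ≡ 7 (mod 19). Nonzero ⇒ E is nonsingular.
For each x ∈ F_19, compute rhs = x³ + 7·x + 13 mod 19, then count y ∈ F_19 with y² ≡ rhs.
  x = 0: rhs = 13, matching y values: none (0 points).
  x = 1: rhs = 2, matching y values: none (0 points).
  x = 2: rhs = 16, matching y values: 4, 15 (2 points).
  x = 3: rhs = 4, matching y values: 2, 17 (2 points).
  x = 4: rhs = 10, matching y values: none (0 points).
  x = 5: rhs = 2, matching y values: none (0 points).
  x = 6: rhs = 5, matching y values: 9, 10 (2 points).
  x = 7: rhs = 6, matching y values: 5, 14 (2 points).
  x = 8: rhs = 11, matching y values: 7, 12 (2 points).
  x = 9: rhs = 7, matching y values: 8, 11 (2 points).
  x = 10: rhs = 0, matching y values: 0 (1 points).
  x = 11: rhs = 15, matching y values: none (0 points).
  x = 12: rhs = 1, matching y values: 1, 18 (2 points).
  x = 13: rhs = 2, matching y values: none (0 points).
  x = 14: rhs = 5, matching y values: 9, 10 (2 points).
  x = 15: rhs = 16, matching y values: 4, 15 (2 points).
  x = 16: rhs = 3, matching y values: none (0 points).
  x = 17: rhs = 10, matching y values: none (0 points).
  x = 18: rhs = 5, matching y values: 9, 10 (2 points).
Total affine count: 21.
Full point count |E(F_19)| = 21 + 1 = 22.
Hasse bound: |22 − (19+1)| = |2| = 2 ≤ 2√19 ≈ 8.7178 ✓.


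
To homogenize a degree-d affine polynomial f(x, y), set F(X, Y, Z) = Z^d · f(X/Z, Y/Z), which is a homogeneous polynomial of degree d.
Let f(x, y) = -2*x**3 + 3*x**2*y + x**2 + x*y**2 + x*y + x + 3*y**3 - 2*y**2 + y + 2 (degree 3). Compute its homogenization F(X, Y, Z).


F(X, Y, Z) = -2*X**3 + 3*X**2*Y + X**2*Z + X*Y**2 + X*Y*Z + X*Z**2 + 3*Y**3 - 2*Y**2*Z + Y*Z**2 + 2*Z**3

deg(f) = 3.
Substitute x = X/Z, y = Y/Z into f, then multiply by Z^3.
  monomial -2·x^3·y^0 ↦ -2·X^3·Y^0·Z^0.
  monomial 3·x^2·y^1 ↦ 3·X^2·Y^1·Z^0.
  monomial 1·x^2·y^0 ↦ 1·X^2·Y^0·Z^1.
  monomial 1·x^1·y^2 ↦ 1·X^1·Y^2·Z^0.
  monomial 1·x^1·y^1 ↦ 1·X^1·Y^1·Z^1.
  monomial 1·x^1·y^0 ↦ 1·X^1·Y^0·Z^2.
  monomial 3·x^0·y^3 ↦ 3·X^0·Y^3·Z^0.
  monomial -2·x^0·y^2 ↦ -2·X^0·Y^2·Z^1.
  monomial 1·x^0·y^1 ↦ 1·X^0·Y^1·Z^2.
  monomial 2·x^0·y^0 ↦ 2·X^0·Y^0·Z^3.
Collecting: F(X, Y, Z) = -2*X**3 + 3*X**2*Y + X**2*Z + X*Y**2 + X*Y*Z + X*Z**2 + 3*Y**3 - 2*Y**2*Z + Y*Z**2 + 2*Z**3.


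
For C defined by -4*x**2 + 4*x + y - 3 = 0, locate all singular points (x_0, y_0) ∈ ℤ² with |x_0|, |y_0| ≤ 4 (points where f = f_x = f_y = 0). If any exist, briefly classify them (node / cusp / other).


No singular points in the scanned grid; C is smooth there.

Compute partial derivatives:
  f_x = 4 - 8*x.
  f_y = 1.
f_y = 1 is a nonzero constant, so f_y never vanishes: no point (x, y) can satisfy f = f_x = f_y = 0. In particular no (x, y) ∈ {−4, ..., 4}² is singular; the curve is smooth.


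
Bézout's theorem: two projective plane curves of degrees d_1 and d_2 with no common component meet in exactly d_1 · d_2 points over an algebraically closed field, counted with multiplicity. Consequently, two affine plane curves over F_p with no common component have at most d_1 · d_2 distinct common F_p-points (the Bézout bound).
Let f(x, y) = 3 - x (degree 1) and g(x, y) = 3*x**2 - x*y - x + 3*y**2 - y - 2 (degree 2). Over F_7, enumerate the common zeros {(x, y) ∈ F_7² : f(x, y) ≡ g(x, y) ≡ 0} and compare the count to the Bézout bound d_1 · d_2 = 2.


Common zeros: {(3, 1), (3, 5)}; count = 2; Bézout bound = 2.

deg(f) = 1, deg(g) = 2, so Bézout bound = 2.
Scan x ∈ F_7. For each x, list the y ∈ F_7 with f(x, y) ≡ 0 and those with g(x, y) ≡ 0 (mod 7); the common zeros in that column are the intersection.
  x = 0: f ≡ 0 at y ∈ ∅; g ≡ 0 at y ∈ {1, 4}; common: ∅.
  x = 1: f ≡ 0 at y ∈ ∅; g ≡ 0 at y ∈ {0, 3}; common: ∅.
  x = 2: f ≡ 0 at y ∈ ∅; g ≡ 0 at y ∈ {2, 6}; common: ∅.
  x = 3: f ≡ 0 at y ∈ {0, 1, 2, 3, 4, 5, 6}; g ≡ 0 at y ∈ {1, 5}; common: {1, 5}.
  x = 4: f ≡ 0 at y ∈ ∅; g ≡ 0 at y ∈ {0, 4}; common: ∅.
  x = 5: f ≡ 0 at y ∈ ∅; g ≡ 0 at y ∈ {3, 6}; common: ∅.
  x = 6: f ≡ 0 at y ∈ ∅; g ≡ 0 at y ∈ {2, 5}; common: ∅.
Collecting: common zeros = {(3, 1), (3, 5)}, so the count is 2.
Comparison with the Bézout bound: 2 ≤ 2 = deg(f)·deg(g), as expected for curves with no common component (the bound is attained).


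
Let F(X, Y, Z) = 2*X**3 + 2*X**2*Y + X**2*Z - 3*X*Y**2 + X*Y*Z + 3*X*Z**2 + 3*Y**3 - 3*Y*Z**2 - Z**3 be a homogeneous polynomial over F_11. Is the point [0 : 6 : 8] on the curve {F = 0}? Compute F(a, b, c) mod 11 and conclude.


F(0,6,8) ≡ 7 (mod 11); P is NOT on the curve.

Evaluate F(0, 6, 8) term-by-term (mod 11).
  2*X**3 ↦ 2·0·1·1 = 0
  2*X**2*Y ↦ 2·0·6·1 = 0
  X**2*Z ↦ 1·0·1·8 = 0
  -3*X*Y**2 ↦ -3·0·36·1 = 0
  X*Y*Z ↦ 1·0·6·8 = 0
  3*X*Z**2 ↦ 3·0·1·64 = 0
  3*Y**3 ↦ 3·1·216·1 = 648
  -3*Y*Z**2 ↦ -3·1·6·64 = -1152
  -Z**3 ↦ -1·1·1·512 = -512
Sum: F(0, 6, 8) = (0) + (0) + (0) + (0) + (0) + (0) + (648) + (-1152) + (-512) = -1016.
Reducing mod 11: -1016 ≡ 7 (mod 11).
Since F(a, b, c) ≡ 7 ≠ 0 (mod 11), P does NOT lie on the curve.


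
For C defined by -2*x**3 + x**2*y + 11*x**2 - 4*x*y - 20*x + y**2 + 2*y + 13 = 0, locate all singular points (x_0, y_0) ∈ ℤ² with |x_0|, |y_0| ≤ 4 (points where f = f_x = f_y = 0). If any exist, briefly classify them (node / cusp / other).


Singular points: {(2, 1)}; classification: cusp.

Compute partial derivatives:
  f_x = -6*x**2 + 2*x*y + 22*x - 4*y - 20.
  f_y = x**2 - 4*x + 2*y + 2.
Scan x_0 ∈ {−4, ..., 4}. For each x_0, f_y(x_0, y) is a polynomial in y; find its integer roots y ∈ {−4, ..., 4}, then test f_x and f at those candidates.
  x = -4: f_y(-4, y) = 2*y + 34; no integer root y with |y| ≤ 4.
  x = -3: f_y(-3, y) = 2*y + 23; no integer root y with |y| ≤ 4.
  x = -2: f_y(-2, y) = 2*y + 14; no integer root y with |y| ≤ 4.
  x = -1: f_y(-1, y) = 2*y + 7; no integer root y with |y| ≤ 4.
  x = 0: f_y(0, y) = 2*y + 2; vanishes at y ∈ {-1}. (0, -1): f_x = -16 ≠ 0.
  x = 1: f_y(1, y) = 2*y - 1; no integer root y with |y| ≤ 4.
  x = 2: f_y(2, y) = 2*y - 2; vanishes at y ∈ {1}. (2, 1): f_x = 0, f = 0 — SINGULAR.
  x = 3: f_y(3, y) = 2*y - 1; no integer root y with |y| ≤ 4.
  x = 4: f_y(4, y) = 2*y + 2; vanishes at y ∈ {-1}. (4, -1): f_x = -32 ≠ 0.
Only singular point on the grid: (2, 1).
Classify: substitute x = 2 + u, y = 1 + v and expand: f = -2*u**3 + u**2*v + v**2.
No constant or linear terms (consistent with a singular point). Quadratic part: v**2. Cubic part: -2*u**3 + u**2*v.
The quadratic part v**2 is a perfect square, so there is a single (double) tangent line v = 0, i.e. y = 1. Restricting the cubic part to that line (v = 0) leaves -2*u**3 ≠ 0, so f is not divisible by v and the branch is v² ≈ 2*u**3 to lowest order — this is a cusp.
Classification: cusp.


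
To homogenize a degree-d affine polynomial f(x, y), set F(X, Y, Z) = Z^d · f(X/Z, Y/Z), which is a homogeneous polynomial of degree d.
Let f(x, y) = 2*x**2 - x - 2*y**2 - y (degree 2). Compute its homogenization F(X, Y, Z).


F(X, Y, Z) = 2*X**2 - X*Z - 2*Y**2 - Y*Z

deg(f) = 2.
Substitute x = X/Z, y = Y/Z into f, then multiply by Z^2.
  monomial 2·x^2·y^0 ↦ 2·X^2·Y^0·Z^0.
  monomial -1·x^1·y^0 ↦ -1·X^1·Y^0·Z^1.
  monomial -2·x^0·y^2 ↦ -2·X^0·Y^2·Z^0.
  monomial -1·x^0·y^1 ↦ -1·X^0·Y^1·Z^1.
Collecting: F(X, Y, Z) = 2*X**2 - X*Z - 2*Y**2 - Y*Z.


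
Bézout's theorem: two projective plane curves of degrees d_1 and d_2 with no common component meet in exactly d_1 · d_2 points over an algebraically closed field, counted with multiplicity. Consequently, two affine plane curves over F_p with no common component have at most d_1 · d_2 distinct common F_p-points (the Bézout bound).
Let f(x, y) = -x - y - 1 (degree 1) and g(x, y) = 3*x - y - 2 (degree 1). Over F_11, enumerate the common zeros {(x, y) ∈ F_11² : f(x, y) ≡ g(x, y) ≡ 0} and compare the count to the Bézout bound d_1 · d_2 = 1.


Common zeros: {(3, 7)}; count = 1; Bézout bound = 1.

deg(f) = 1, deg(g) = 1, so Bézout bound = 1.
Scan x ∈ F_11. For each x, list the y ∈ F_11 with f(x, y) ≡ 0 and those with g(x, y) ≡ 0 (mod 11); the common zeros in that column are the intersection.
  x = 0: f ≡ 0 at y ∈ {10}; g ≡ 0 at y ∈ {9}; common: ∅.
  x = 1: f ≡ 0 at y ∈ {9}; g ≡ 0 at y ∈ {1}; common: ∅.
  x = 2: f ≡ 0 at y ∈ {8}; g ≡ 0 at y ∈ {4}; common: ∅.
  x = 3: f ≡ 0 at y ∈ {7}; g ≡ 0 at y ∈ {7}; common: {7}.
  x = 4: f ≡ 0 at y ∈ {6}; g ≡ 0 at y ∈ {10}; common: ∅.
  x = 5: f ≡ 0 at y ∈ {5}; g ≡ 0 at y ∈ {2}; common: ∅.
  x = 6: f ≡ 0 at y ∈ {4}; g ≡ 0 at y ∈ {5}; common: ∅.
  x = 7: f ≡ 0 at y ∈ {3}; g ≡ 0 at y ∈ {8}; common: ∅.
  x = 8: f ≡ 0 at y ∈ {2}; g ≡ 0 at y ∈ {0}; common: ∅.
  x = 9: f ≡ 0 at y ∈ {1}; g ≡ 0 at y ∈ {3}; common: ∅.
  x = 10: f ≡ 0 at y ∈ {0}; g ≡ 0 at y ∈ {6}; common: ∅.
Collecting: common zeros = {(3, 7)}, so the count is 1.
Comparison with the Bézout bound: 1 ≤ 1 = deg(f)·deg(g), as expected for curves with no common component (the bound is attained).


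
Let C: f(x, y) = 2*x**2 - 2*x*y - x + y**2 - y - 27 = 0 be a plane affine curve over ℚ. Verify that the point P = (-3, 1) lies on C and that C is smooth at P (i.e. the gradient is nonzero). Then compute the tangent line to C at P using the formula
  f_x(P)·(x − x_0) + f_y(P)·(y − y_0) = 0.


Tangent line at P: -15*x + 7*y - 52 = 0.

Step 1: f(-3, 1) = 0, so P lies on C.
Step 2: partial derivatives
  f_x(x, y) = 4*x - 2*y - 1, f_y(x, y) = -2*x + 2*y - 1.
  f_x(P) = -15, f_y(P) = 7 (gradient nonzero, so P is smooth).
Step 3: tangent line at P: -15·(x − -3) + 7·(y − 1) = 0.
Expanding: -15*x + 7*y - 52 = 0.


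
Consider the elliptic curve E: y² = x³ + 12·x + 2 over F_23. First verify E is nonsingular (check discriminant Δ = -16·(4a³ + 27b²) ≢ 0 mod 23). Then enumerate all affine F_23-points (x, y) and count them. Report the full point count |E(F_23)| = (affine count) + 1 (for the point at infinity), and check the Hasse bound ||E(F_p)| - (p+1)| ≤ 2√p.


Affine points = {(0, 5), (0, 18), (5, 7), (5, 16), (8, 9), (8, 14), (10, 8), (10, 15), (11, 4), (11, 19), (13, 3), (13, 20), (14, 4), (14, 19), (16, 9), (16, 14), (17, 6), (17, 17), (18, 1), (18, 22), (20, 10), (20, 13), (21, 4), (21, 19), (22, 9), (22, 14)}; affine count = 26; |E(F_23)| = 27.

Discriminant check: Δ ∝ 4a³ + 27b² = 4·12³ + 27·2² = 4·1728 + 27·4 ≡ 5 (mod 23). Nonzero ⇒ E is nonsingular.
For each x ∈ F_23, compute rhs = x³ + 12·x + 2 mod 23, then count y ∈ F_23 with y² ≡ rhs.
  x = 0: rhs = 2, matching y values: 5, 18 (2 points).
  x = 1: rhs = 15, matching y values: none (0 points).
  x = 2: rhs = 11, matching y values: none (0 points).
  x = 3: rhs = 19, matching y values: none (0 points).
  x = 4: rhs = 22, matching y values: none (0 points).
  x = 5: rhs = 3, matching y values: 7, 16 (2 points).
  x = 6: rhs = 14, matching y values: none (0 points).
  x = 7: rhs = 15, matching y values: none (0 points).
  x = 8: rhs = 12, matching y values: 9, 14 (2 points).
  x = 9: rhs = 11, matching y values: none (0 points).
  x = 10: rhs = 18, matching y values: 8, 15 (2 points).
  x = 11: rhs = 16, matching y values: 4, 19 (2 points).
  x = 12: rhs = 11, matching y values: none (0 points).
  x = 13: rhs = 9, matching y values: 3, 20 (2 points).
  x = 14: rhs = 16, matching y values: 4, 19 (2 points).
  x = 15: rhs = 15, matching y values: none (0 points).
  x = 16: rhs = 12, matching y values: 9, 14 (2 points).
  x = 17: rhs = 13, matching y values: 6, 17 (2 points).
  x = 18: rhs = 1, matching y values: 1, 22 (2 points).
  x = 19: rhs = 5, matching y values: none (0 points).
  x = 20: rhs = 8, matching y values: 10, 13 (2 points).
  x = 21: rhs = 16, matching y values: 4, 19 (2 points).
  x = 22: rhs = 12, matching y values: 9, 14 (2 points).
Total affine count: 26.
Full point count |E(F_23)| = 26 + 1 = 27.
Hasse bound: |27 − (23+1)| = |3| = 3 ≤ 2√23 ≈ 9.5917 ✓.


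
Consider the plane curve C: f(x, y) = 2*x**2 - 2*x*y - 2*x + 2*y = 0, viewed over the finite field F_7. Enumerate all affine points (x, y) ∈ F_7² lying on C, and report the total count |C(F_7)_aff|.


Affine F_7-points: {(0, 0), (1, 0), (1, 1), (1, 2), (1, 3), (1, 4), (1, 5), (1, 6), (2, 2), (3, 3), (4, 4), (5, 5), (6, 6)}; count = 13.

For each of the 49 pairs (x, y) ∈ F_7², evaluate f(x, y) mod 7. Record the zeros.
  x = 0: [0↦0, 1↦2, 2↦4, 3↦6, 4↦1, 5↦3, 6↦5]  zeros at y ∈ {0}
  x = 1: [0↦0, 1↦0, 2↦0, 3↦0, 4↦0, 5↦0, 6↦0]  zeros at y ∈ {0, 1, 2, 3, 4, 5, 6}
  x = 2: [0↦4, 1↦2, 2↦0, 3↦5, 4↦3, 5↦1, 6↦6]  zeros at y ∈ {2}
  x = 3: [0↦5, 1↦1, 2↦4, 3↦0, 4↦3, 5↦6, 6↦2]  zeros at y ∈ {3}
  x = 4: [0↦3, 1↦4, 2↦5, 3↦6, 4↦0, 5↦1, 6↦2]  zeros at y ∈ {4}
  x = 5: [0↦5, 1↦4, 2↦3, 3↦2, 4↦1, 5↦0, 6↦6]  zeros at y ∈ {5}
  x = 6: [0↦4, 1↦1, 2↦5, 3↦2, 4↦6, 5↦3, 6↦0]  zeros at y ∈ {6}
Collecting zeros: affine points = {(0, 0), (1, 0), (1, 1), (1, 2), (1, 3), (1, 4), (1, 5), (1, 6), (2, 2), (3, 3), (4, 4), (5, 5), (6, 6)}.
Total count |C(F_7)_aff| = 13.


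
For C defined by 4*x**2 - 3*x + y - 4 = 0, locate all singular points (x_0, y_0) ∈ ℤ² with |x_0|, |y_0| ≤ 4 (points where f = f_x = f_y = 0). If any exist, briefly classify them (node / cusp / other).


No singular points in the scanned grid; C is smooth there.

Compute partial derivatives:
  f_x = 8*x - 3.
  f_y = 1.
f_y = 1 is a nonzero constant, so f_y never vanishes: no point (x, y) can satisfy f = f_x = f_y = 0. In particular no (x, y) ∈ {−4, ..., 4}² is singular; the curve is smooth.


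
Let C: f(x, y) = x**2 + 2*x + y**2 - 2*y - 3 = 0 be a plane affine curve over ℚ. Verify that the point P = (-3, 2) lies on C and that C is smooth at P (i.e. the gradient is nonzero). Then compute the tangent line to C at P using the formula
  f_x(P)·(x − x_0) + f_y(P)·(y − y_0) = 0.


Tangent line at P: -4*x + 2*y - 16 = 0.

Step 1: f(-3, 2) = 0, so P lies on C.
Step 2: partial derivatives
  f_x(x, y) = 2*x + 2, f_y(x, y) = 2*y - 2.
  f_x(P) = -4, f_y(P) = 2 (gradient nonzero, so P is smooth).
Step 3: tangent line at P: -4·(x − -3) + 2·(y − 2) = 0.
Expanding: -4*x + 2*y - 16 = 0.


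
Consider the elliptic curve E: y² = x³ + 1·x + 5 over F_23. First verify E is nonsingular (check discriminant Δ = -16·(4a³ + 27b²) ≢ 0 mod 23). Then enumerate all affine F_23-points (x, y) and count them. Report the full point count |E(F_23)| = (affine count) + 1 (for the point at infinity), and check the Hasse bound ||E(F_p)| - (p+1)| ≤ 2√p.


Affine points = {(3, 9), (3, 14), (4, 2), (4, 21), (10, 7), (10, 16), (11, 6), (11, 17), (14, 7), (14, 16), (16, 0), (17, 6), (17, 17), (18, 6), (18, 17), (19, 11), (19, 12), (21, 8), (21, 15), (22, 7), (22, 16)}; affine count = 21; |E(F_23)| = 22.

Discriminant check: Δ ∝ 4a³ + 27b² = 4·1³ + 27·5² = 4·1 + 27·25 ≡ 12 (mod 23). Nonzero ⇒ E is nonsingular.
For each x ∈ F_23, compute rhs = x³ + 1·x + 5 mod 23, then count y ∈ F_23 with y² ≡ rhs.
  x = 0: rhs = 5, matching y values: none (0 points).
  x = 1: rhs = 7, matching y values: none (0 points).
  x = 2: rhs = 15, matching y values: none (0 points).
  x = 3: rhs = 12, matching y values: 9, 14 (2 points).
  x = 4: rhs = 4, matching y values: 2, 21 (2 points).
  x = 5: rhs = 20, matching y values: none (0 points).
  x = 6: rhs = 20, matching y values: none (0 points).
  x = 7: rhs = 10, matching y values: none (0 points).
  x = 8: rhs = 19, matching y values: none (0 points).
  x = 9: rhs = 7, matching y values: none (0 points).
  x = 10: rhs = 3, matching y values: 7, 16 (2 points).
  x = 11: rhs = 13, matching y values: 6, 17 (2 points).
  x = 12: rhs = 20, matching y values: none (0 points).
  x = 13: rhs = 7, matching y values: none (0 points).
  x = 14: rhs = 3, matching y values: 7, 16 (2 points).
  x = 15: rhs = 14, matching y values: none (0 points).
  x = 16: rhs = 0, matching y values: 0 (1 points).
  x = 17: rhs = 13, matching y values: 6, 17 (2 points).
  x = 18: rhs = 13, matching y values: 6, 17 (2 points).
  x = 19: rhs = 6, matching y values: 11, 12 (2 points).
  x = 20: rhs = 21, matching y values: none (0 points).
  x = 21: rhs = 18, matching y values: 8, 15 (2 points).
  x = 22: rhs = 3, matching y values: 7, 16 (2 points).
Total affine count: 21.
Full point count |E(F_23)| = 21 + 1 = 22.
Hasse bound: |22 − (23+1)| = |-2| = 2 ≤ 2√23 ≈ 9.5917 ✓.


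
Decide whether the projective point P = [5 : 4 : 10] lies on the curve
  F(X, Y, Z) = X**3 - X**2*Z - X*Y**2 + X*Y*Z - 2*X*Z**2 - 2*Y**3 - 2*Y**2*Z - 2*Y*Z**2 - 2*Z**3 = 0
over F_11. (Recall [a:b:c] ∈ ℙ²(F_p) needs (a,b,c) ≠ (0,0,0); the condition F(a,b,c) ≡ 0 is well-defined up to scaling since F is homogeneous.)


F(5,4,10) ≡ 4 (mod 11); P is NOT on the curve.

Evaluate F(5, 4, 10) term-by-term (mod 11).
  X**3 ↦ 1·125·1·1 = 125
  -X**2*Z ↦ -1·25·1·10 = -250
  -X*Y**2 ↦ -1·5·16·1 = -80
  X*Y*Z ↦ 1·5·4·10 = 200
  -2*X*Z**2 ↦ -2·5·1·100 = -1000
  -2*Y**3 ↦ -2·1·64·1 = -128
  -2*Y**2*Z ↦ -2·1·16·10 = -320
  -2*Y*Z**2 ↦ -2·1·4·100 = -800
  -2*Z**3 ↦ -2·1·1·1000 = -2000
Sum: F(5, 4, 10) = (125) + (-250) + (-80) + (200) + (-1000) + (-128) + (-320) + (-800) + (-2000) = -4253.
Reducing mod 11: -4253 ≡ 4 (mod 11).
Since F(a, b, c) ≡ 4 ≠ 0 (mod 11), P does NOT lie on the curve.


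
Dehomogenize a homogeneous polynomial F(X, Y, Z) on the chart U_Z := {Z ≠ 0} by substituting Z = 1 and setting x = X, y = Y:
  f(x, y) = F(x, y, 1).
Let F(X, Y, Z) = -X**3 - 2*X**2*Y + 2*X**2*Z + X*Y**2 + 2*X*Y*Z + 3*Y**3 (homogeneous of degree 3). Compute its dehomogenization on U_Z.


f(x, y) = -x**3 - 2*x**2*y + 2*x**2 + x*y**2 + 2*x*y + 3*y**3

On U_Z we set Z = 1. Each monomial c·X^i·Y^j·Z^k in F becomes c·x^i·y^j·1^k = c·x^i·y^j.
Substituting Z = 1: F(X, Y, 1) = -x**3 - 2*x**2*y + 2*x**2 + x*y**2 + 2*x*y + 3*y**3.
Note: deg(f) ≤ deg(F) = 3; strict inequality happens when F is divisible by Z (lost terms).


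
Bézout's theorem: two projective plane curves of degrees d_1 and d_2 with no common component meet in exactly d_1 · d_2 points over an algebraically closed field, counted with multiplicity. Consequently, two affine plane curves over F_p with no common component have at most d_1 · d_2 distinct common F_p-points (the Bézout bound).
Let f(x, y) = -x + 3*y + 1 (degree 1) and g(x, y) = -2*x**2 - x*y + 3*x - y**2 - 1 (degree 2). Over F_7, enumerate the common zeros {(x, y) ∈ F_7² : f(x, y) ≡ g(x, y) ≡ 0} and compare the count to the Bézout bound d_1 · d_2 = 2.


Common zeros: {(1, 0), (3, 3)}; count = 2; Bézout bound = 2.

deg(f) = 1, deg(g) = 2, so Bézout bound = 2.
Scan x ∈ F_7. For each x, list the y ∈ F_7 with f(x, y) ≡ 0 and those with g(x, y) ≡ 0 (mod 7); the common zeros in that column are the intersection.
  x = 0: f ≡ 0 at y ∈ {2}; g ≡ 0 at y ∈ ∅; common: ∅.
  x = 1: f ≡ 0 at y ∈ {0}; g ≡ 0 at y ∈ {0, 6}; common: {0}.
  x = 2: f ≡ 0 at y ∈ {5}; g ≡ 0 at y ∈ ∅; common: ∅.
  x = 3: f ≡ 0 at y ∈ {3}; g ≡ 0 at y ∈ {1, 3}; common: {3}.
  x = 4: f ≡ 0 at y ∈ {1}; g ≡ 0 at y ∈ {0, 3}; common: ∅.
  x = 5: f ≡ 0 at y ∈ {6}; g ≡ 0 at y ∈ {1}; common: ∅.
  x = 6: f ≡ 0 at y ∈ {4}; g ≡ 0 at y ∈ ∅; common: ∅.
Collecting: common zeros = {(1, 0), (3, 3)}, so the count is 2.
Comparison with the Bézout bound: 2 ≤ 2 = deg(f)·deg(g), as expected for curves with no common component (the bound is attained).


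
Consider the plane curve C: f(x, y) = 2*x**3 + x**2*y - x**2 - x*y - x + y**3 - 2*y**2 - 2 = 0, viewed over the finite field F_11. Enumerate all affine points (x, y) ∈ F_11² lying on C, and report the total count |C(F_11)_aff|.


Affine F_11-points: {(3, 6), (4, 9), (5, 4), (6, 8), (7, 5), (7, 9), (7, 10), (8, 6), (8, 8), (8, 10), (10, 2), (10, 3), (10, 8)}; count = 13.

For each of the 121 pairs (x, y) ∈ F_11², evaluate f(x, y) mod 11. Record the zeros.
  x = 0: [0↦9, 1↦8, 2↦9, 3↦7, 4↦8, 5↦7, 6↦10, 7↦1, 8↦8, 9↦4, 10↦6]  zeros at y ∈ ∅
  x = 1: [0↦9, 1↦8, 2↦9, 3↦7, 4↦8, 5↦7, 6↦10, 7↦1, 8↦8, 9↦4, 10↦6]  zeros at y ∈ ∅
  x = 2: [0↦8, 1↦9, 2↦1, 3↦1, 4↦4, 5↦5, 6↦10, 7↦3, 8↦1, 9↦10, 10↦3]  zeros at y ∈ ∅
  x = 3: [0↦7, 1↦1, 2↦8, 3↦1, 4↦8, 5↦2, 6↦0, 7↦8, 8↦10, 9↦1, 10↦9]  zeros at y ∈ {6}
  x = 4: [0↦7, 1↦7, 2↦9, 3↦8, 4↦10, 5↦10, 6↦3, 7↦6, 8↦3, 9↦0, 10↦3]  zeros at y ∈ {9}
  x = 5: [0↦9, 1↦6, 2↦5, 3↦1, 4↦0, 5↦8, 6↦9, 7↦9, 8↦3, 9↦8, 10↦8]  zeros at y ∈ {4}
  x = 6: [0↦3, 1↦10, 2↦8, 3↦3, 4↦1, 5↦8, 6↦8, 7↦7, 8↦0, 9↦4, 10↦3]  zeros at y ∈ {8}
  x = 7: [0↦1, 1↦9, 2↦8, 3↦4, 4↦3, 5↦0, 6↦1, 7↦1, 8↦6, 9↦0, 10↦0]  zeros at y ∈ {5, 9, 10}
  x = 8: [0↦4, 1↦4, 2↦6, 3↦5, 4↦7, 5↦7, 6↦0, 7↦3, 8↦0, 9↦8, 10↦0]  zeros at y ∈ {6, 8, 10}
  x = 9: [0↦2, 1↦7, 2↦3, 3↦7, 4↦3, 5↦8, 6↦6, 7↦3, 8↦5, 9↦7, 10↦4]  zeros at y ∈ ∅
  x = 10: [0↦7, 1↦8, 2↦0, 3↦0, 4↦3, 5↦4, 6↦9, 7↦2, 8↦0, 9↦9, 10↦2]  zeros at y ∈ {2, 3, 8}
Collecting zeros: affine points = {(3, 6), (4, 9), (5, 4), (6, 8), (7, 5), (7, 9), (7, 10), (8, 6), (8, 8), (8, 10), (10, 2), (10, 3), (10, 8)}.
Total count |C(F_11)_aff| = 13.


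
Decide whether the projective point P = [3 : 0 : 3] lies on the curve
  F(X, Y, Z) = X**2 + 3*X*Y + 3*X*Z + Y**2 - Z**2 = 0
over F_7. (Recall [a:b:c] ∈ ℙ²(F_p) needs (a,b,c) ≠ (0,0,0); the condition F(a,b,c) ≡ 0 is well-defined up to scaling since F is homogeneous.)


F(3,0,3) ≡ 6 (mod 7); P is NOT on the curve.

Evaluate F(3, 0, 3) term-by-term (mod 7).
  X**2 ↦ 1·9·1·1 = 9
  3*X*Y ↦ 3·3·0·1 = 0
  3*X*Z ↦ 3·3·1·3 = 27
  Y**2 ↦ 1·1·0·1 = 0
  -Z**2 ↦ -1·1·1·9 = -9
Sum: F(3, 0, 3) = (9) + (0) + (27) + (0) + (-9) = 27.
Reducing mod 7: 27 ≡ 6 (mod 7).
Since F(a, b, c) ≡ 6 ≠ 0 (mod 7), P does NOT lie on the curve.


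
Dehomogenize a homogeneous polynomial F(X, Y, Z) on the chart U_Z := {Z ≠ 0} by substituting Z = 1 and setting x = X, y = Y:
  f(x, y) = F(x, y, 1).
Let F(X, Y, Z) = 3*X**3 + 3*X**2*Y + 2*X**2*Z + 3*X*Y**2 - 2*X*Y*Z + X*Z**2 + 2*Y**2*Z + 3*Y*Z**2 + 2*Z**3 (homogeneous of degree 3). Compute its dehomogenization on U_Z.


f(x, y) = 3*x**3 + 3*x**2*y + 2*x**2 + 3*x*y**2 - 2*x*y + x + 2*y**2 + 3*y + 2

On U_Z we set Z = 1. Each monomial c·X^i·Y^j·Z^k in F becomes c·x^i·y^j·1^k = c·x^i·y^j.
Substituting Z = 1: F(X, Y, 1) = 3*x**3 + 3*x**2*y + 2*x**2 + 3*x*y**2 - 2*x*y + x + 2*y**2 + 3*y + 2.
Note: deg(f) ≤ deg(F) = 3; strict inequality happens when F is divisible by Z (lost terms).


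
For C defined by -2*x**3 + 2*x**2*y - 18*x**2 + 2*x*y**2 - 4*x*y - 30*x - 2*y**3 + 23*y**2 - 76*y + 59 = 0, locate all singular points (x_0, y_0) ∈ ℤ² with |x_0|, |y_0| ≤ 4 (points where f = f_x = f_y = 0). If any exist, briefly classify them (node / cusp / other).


Singular points: {(-2, 3)}; classification: cusp.

Compute partial derivatives:
  f_x = -6*x**2 + 4*x*y - 36*x + 2*y**2 - 4*y - 30.
  f_y = 2*x**2 + 4*x*y - 4*x - 6*y**2 + 46*y - 76.
Scan x_0 ∈ {−4, ..., 4}. For each x_0, f_y(x_0, y) is a polynomial in y; find its integer roots y ∈ {−4, ..., 4}, then test f_x and f at those candidates.
  x = -4: f_y(-4, y) = -6*y**2 + 30*y - 28; no integer root y with |y| ≤ 4.
  x = -3: f_y(-3, y) = -6*y**2 + 34*y - 46; no integer root y with |y| ≤ 4.
  x = -2: f_y(-2, y) = -6*y**2 + 38*y - 60; vanishes at y ∈ {3}. (-2, 3): f_x = 0, f = 0 — SINGULAR.
  x = -1: f_y(-1, y) = -6*y**2 + 42*y - 70; no integer root y with |y| ≤ 4.
  x = 0: f_y(0, y) = -6*y**2 + 46*y - 76; no integer root y with |y| ≤ 4.
  x = 1: f_y(1, y) = -6*y**2 + 50*y - 78; no integer root y with |y| ≤ 4.
  x = 2: f_y(2, y) = -6*y**2 + 54*y - 76; no integer root y with |y| ≤ 4.
  x = 3: f_y(3, y) = -6*y**2 + 58*y - 70; no integer root y with |y| ≤ 4.
  x = 4: f_y(4, y) = -6*y**2 + 62*y - 60; no integer root y with |y| ≤ 4.
Only singular point on the grid: (-2, 3).
Classify: substitute x = -2 + u, y = 3 + v and expand: f = -2*u**3 + 2*u**2*v + 2*u*v**2 - 2*v**3 + v**2.
No constant or linear terms (consistent with a singular point). Quadratic part: v**2. Cubic part: -2*u**3 + 2*u**2*v + 2*u*v**2 - 2*v**3.
The quadratic part v**2 is a perfect square, so there is a single (double) tangent line v = 0, i.e. y = 3. Restricting the cubic part to that line (v = 0) leaves -2*u**3 ≠ 0, so f is not divisible by v and the branch is v² ≈ 2*u**3 to lowest order — this is a cusp.
Classification: cusp.


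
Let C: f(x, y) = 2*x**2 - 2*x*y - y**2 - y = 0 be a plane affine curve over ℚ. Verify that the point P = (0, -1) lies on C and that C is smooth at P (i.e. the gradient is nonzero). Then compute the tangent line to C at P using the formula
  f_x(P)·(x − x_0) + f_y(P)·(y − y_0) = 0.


Tangent line at P: 2*x + y + 1 = 0.

Step 1: f(0, -1) = 0, so P lies on C.
Step 2: partial derivatives
  f_x(x, y) = 4*x - 2*y, f_y(x, y) = -2*x - 2*y - 1.
  f_x(P) = 2, f_y(P) = 1 (gradient nonzero, so P is smooth).
Step 3: tangent line at P: 2·(x − 0) + 1·(y − -1) = 0.
Expanding: 2*x + y + 1 = 0.


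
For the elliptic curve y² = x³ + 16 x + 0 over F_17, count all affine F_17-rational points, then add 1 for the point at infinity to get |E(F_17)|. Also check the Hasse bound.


Affine points = {(0, 0), (1, 0), (4, 3), (4, 14), (5, 1), (5, 16), (7, 8), (7, 9), (10, 2), (10, 15), (12, 4), (12, 13), (13, 5), (13, 12), (16, 0)}; affine count = 15; |E(F_17)| = 16.

Discriminant check: Δ ∝ 4a³ + 27b² = 4·16³ + 27·0² = 4·4096 + 27·0 ≡ 13 (mod 17). Nonzero ⇒ E is nonsingular.
For each x ∈ F_17, compute rhs = x³ + 16·x + 0 mod 17, then count y ∈ F_17 with y² ≡ rhs.
  x = 0: rhs = 0, matching y values: 0 (1 points).
  x = 1: rhs = 0, matching y values: 0 (1 points).
  x = 2: rhs = 6, matching y values: none (0 points).
  x = 3: rhs = 7, matching y values: none (0 points).
  x = 4: rhs = 9, matching y values: 3, 14 (2 points).
  x = 5: rhs = 1, matching y values: 1, 16 (2 points).
  x = 6: rhs = 6, matching y values: none (0 points).
  x = 7: rhs = 13, matching y values: 8, 9 (2 points).
  x = 8: rhs = 11, matching y values: none (0 points).
  x = 9: rhs = 6, matching y values: none (0 points).
  x = 10: rhs = 4, matching y values: 2, 15 (2 points).
  x = 11: rhs = 11, matching y values: none (0 points).
  x = 12: rhs = 16, matching y values: 4, 13 (2 points).
  x = 13: rhs = 8, matching y values: 5, 12 (2 points).
  x = 14: rhs = 10, matching y values: none (0 points).
  x = 15: rhs = 11, matching y values: none (0 points).
  x = 16: rhs = 0, matching y values: 0 (1 points).
Total affine count: 15.
Full point count |E(F_17)| = 15 + 1 = 16.
Hasse bound: |16 − (17+1)| = |-2| = 2 ≤ 2√17 ≈ 8.2462 ✓.


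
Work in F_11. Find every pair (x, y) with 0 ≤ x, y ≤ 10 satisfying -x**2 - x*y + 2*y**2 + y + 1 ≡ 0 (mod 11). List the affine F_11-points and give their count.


Affine F_11-points: {(0, 2), (0, 3), (1, 0), (2, 7), (2, 10), (8, 3), (8, 6), (9, 2), (10, 0), (10, 10)}; count = 10.

For each of the 121 pairs (x, y) ∈ F_11², evaluate f(x, y) mod 11. Record the zeros.
  x = 0: [0↦1, 1↦4, 2↦0, 3↦0, 4↦4, 5↦1, 6↦2, 7↦7, 8↦5, 9↦7, 10↦2]  zeros at y ∈ {2, 3}
  x = 1: [0↦0, 1↦2, 2↦8, 3↦7, 4↦10, 5↦6, 6↦6, 7↦10, 8↦7, 9↦8, 10↦2]  zeros at y ∈ {0}
  x = 2: [0↦8, 1↦9, 2↦3, 3↦1, 4↦3, 5↦9, 6↦8, 7↦0, 8↦7, 9↦7, 10↦0]  zeros at y ∈ {7, 10}
  x = 3: [0↦3, 1↦3, 2↦7, 3↦4, 4↦5, 5↦10, 6↦8, 7↦10, 8↦5, 9↦4, 10↦7]  zeros at y ∈ ∅
  x = 4: [0↦7, 1↦6, 2↦9, 3↦5, 4↦5, 5↦9, 6↦6, 7↦7, 8↦1, 9↦10, 10↦1]  zeros at y ∈ ∅
  x = 5: [0↦9, 1↦7, 2↦9, 3↦4, 4↦3, 5↦6, 6↦2, 7↦2, 8↦6, 9↦3, 10↦4]  zeros at y ∈ ∅
  x = 6: [0↦9, 1↦6, 2↦7, 3↦1, 4↦10, 5↦1, 6↦7, 7↦6, 8↦9, 9↦5, 10↦5]  zeros at y ∈ ∅
  x = 7: [0↦7, 1↦3, 2↦3, 3↦7, 4↦4, 5↦5, 6↦10, 7↦8, 8↦10, 9↦5, 10↦4]  zeros at y ∈ ∅
  x = 8: [0↦3, 1↦9, 2↦8, 3↦0, 4↦7, 5↦7, 6↦0, 7↦8, 8↦9, 9↦3, 10↦1]  zeros at y ∈ {3, 6}
  x = 9: [0↦8, 1↦2, 2↦0, 3↦2, 4↦8, 5↦7, 6↦10, 7↦6, 8↦6, 9↦10, 10↦7]  zeros at y ∈ {2}
  x = 10: [0↦0, 1↦4, 2↦1, 3↦2, 4↦7, 5↦5, 6↦7, 7↦2, 8↦1, 9↦4, 10↦0]  zeros at y ∈ {0, 10}
Collecting zeros: affine points = {(0, 2), (0, 3), (1, 0), (2, 7), (2, 10), (8, 3), (8, 6), (9, 2), (10, 0), (10, 10)}.
Total count |C(F_11)_aff| = 10.


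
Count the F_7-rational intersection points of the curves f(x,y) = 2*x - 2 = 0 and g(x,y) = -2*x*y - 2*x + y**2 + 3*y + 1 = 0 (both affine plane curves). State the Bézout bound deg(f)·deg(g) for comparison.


Common zeros: ∅; count = 0; Bézout bound = 2.

deg(f) = 1, deg(g) = 2, so Bézout bound = 2.
Scan x ∈ F_7. For each x, list the y ∈ F_7 with f(x, y) ≡ 0 and those with g(x, y) ≡ 0 (mod 7); the common zeros in that column are the intersection.
  x = 0: f ≡ 0 at y ∈ ∅; g ≡ 0 at y ∈ ∅; common: ∅.
  x = 1: f ≡ 0 at y ∈ {0, 1, 2, 3, 4, 5, 6}; g ≡ 0 at y ∈ ∅; common: ∅.
  x = 2: f ≡ 0 at y ∈ ∅; g ≡ 0 at y ∈ ∅; common: ∅.
  x = 3: f ≡ 0 at y ∈ ∅; g ≡ 0 at y ∈ {1, 2}; common: ∅.
  x = 4: f ≡ 0 at y ∈ ∅; g ≡ 0 at y ∈ {0, 5}; common: ∅.
  x = 5: f ≡ 0 at y ∈ ∅; g ≡ 0 at y ∈ {3, 4}; common: ∅.
  x = 6: f ≡ 0 at y ∈ ∅; g ≡ 0 at y ∈ ∅; common: ∅.
Collecting: common zeros = ∅, so the count is 0.
Comparison with the Bézout bound: 0 ≤ 2 = deg(f)·deg(g), as expected for curves with no common component (the affine F_7-count falls short of the bound because intersections may lie at infinity, over extension fields, or carry multiplicity).


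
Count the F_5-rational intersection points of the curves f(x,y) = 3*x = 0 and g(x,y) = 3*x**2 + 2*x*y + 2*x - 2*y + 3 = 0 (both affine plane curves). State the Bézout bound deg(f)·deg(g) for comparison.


Common zeros: {(0, 4)}; count = 1; Bézout bound = 2.

deg(f) = 1, deg(g) = 2, so Bézout bound = 2.
Scan x ∈ F_5. For each x, list the y ∈ F_5 with f(x, y) ≡ 0 and those with g(x, y) ≡ 0 (mod 5); the common zeros in that column are the intersection.
  x = 0: f ≡ 0 at y ∈ {0, 1, 2, 3, 4}; g ≡ 0 at y ∈ {4}; common: {4}.
  x = 1: f ≡ 0 at y ∈ ∅; g ≡ 0 at y ∈ ∅; common: ∅.
  x = 2: f ≡ 0 at y ∈ ∅; g ≡ 0 at y ∈ {3}; common: ∅.
  x = 3: f ≡ 0 at y ∈ ∅; g ≡ 0 at y ∈ {1}; common: ∅.
  x = 4: f ≡ 0 at y ∈ ∅; g ≡ 0 at y ∈ {1}; common: ∅.
Collecting: common zeros = {(0, 4)}, so the count is 1.
Comparison with the Bézout bound: 1 ≤ 2 = deg(f)·deg(g), as expected for curves with no common component (the affine F_5-count falls short of the bound because intersections may lie at infinity, over extension fields, or carry multiplicity).


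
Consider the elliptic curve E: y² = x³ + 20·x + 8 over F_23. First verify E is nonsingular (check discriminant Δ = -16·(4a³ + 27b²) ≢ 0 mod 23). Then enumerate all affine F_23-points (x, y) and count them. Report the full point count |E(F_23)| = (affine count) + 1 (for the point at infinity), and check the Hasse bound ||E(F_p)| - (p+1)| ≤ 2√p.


Affine points = {(0, 10), (0, 13), (1, 11), (1, 12), (3, 7), (3, 16), (5, 7), (5, 16), (7, 10), (7, 13), (8, 6), (8, 17), (10, 9), (10, 14), (11, 8), (11, 15), (13, 2), (13, 21), (15, 7), (15, 16), (16, 10), (16, 13), (18, 6), (18, 17), (19, 5), (19, 18), (20, 6), (20, 17), (21, 11), (21, 12)}; affine count = 30; |E(F_23)| = 31.

Discriminant check: Δ ∝ 4a³ + 27b² = 4·20³ + 27·8² = 4·8000 + 27·64 ≡ 10 (mod 23). Nonzero ⇒ E is nonsingular.
For each x ∈ F_23, compute rhs = x³ + 20·x + 8 mod 23, then count y ∈ F_23 with y² ≡ rhs.
  x = 0: rhs = 8, matching y values: 10, 13 (2 points).
  x = 1: rhs = 6, matching y values: 11, 12 (2 points).
  x = 2: rhs = 10, matching y values: none (0 points).
  x = 3: rhs = 3, matching y values: 7, 16 (2 points).
  x = 4: rhs = 14, matching y values: none (0 points).
  x = 5: rhs = 3, matching y values: 7, 16 (2 points).
  x = 6: rhs = 22, matching y values: none (0 points).
  x = 7: rhs = 8, matching y values: 10, 13 (2 points).
  x = 8: rhs = 13, matching y values: 6, 17 (2 points).
  x = 9: rhs = 20, matching y values: none (0 points).
  x = 10: rhs = 12, matching y values: 9, 14 (2 points).
  x = 11: rhs = 18, matching y values: 8, 15 (2 points).
  x = 12: rhs = 21, matching y values: none (0 points).
  x = 13: rhs = 4, matching y values: 2, 21 (2 points).
  x = 14: rhs = 19, matching y values: none (0 points).
  x = 15: rhs = 3, matching y values: 7, 16 (2 points).
  x = 16: rhs = 8, matching y values: 10, 13 (2 points).
  x = 17: rhs = 17, matching y values: none (0 points).
  x = 18: rhs = 13, matching y values: 6, 17 (2 points).
  x = 19: rhs = 2, matching y values: 5, 18 (2 points).
  x = 20: rhs = 13, matching y values: 6, 17 (2 points).
  x = 21: rhs = 6, matching y values: 11, 12 (2 points).
  x = 22: rhs = 10, matching y values: none (0 points).
Total affine count: 30.
Full point count |E(F_23)| = 30 + 1 = 31.
Hasse bound: |31 − (23+1)| = |7| = 7 ≤ 2√23 ≈ 9.5917 ✓.
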